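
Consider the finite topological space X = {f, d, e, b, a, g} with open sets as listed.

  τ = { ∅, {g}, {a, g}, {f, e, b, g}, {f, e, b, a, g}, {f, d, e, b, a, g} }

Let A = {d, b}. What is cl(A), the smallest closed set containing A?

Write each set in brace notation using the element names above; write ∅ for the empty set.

closure: X∖int(X∖A) = X∖{a, g} = {f, d, e, b}

{f, d, e, b}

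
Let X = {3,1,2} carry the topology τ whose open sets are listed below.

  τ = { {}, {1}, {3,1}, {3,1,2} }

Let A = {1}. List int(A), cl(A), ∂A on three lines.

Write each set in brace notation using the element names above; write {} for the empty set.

open subsets of A: {}, {1}; so int(A) = {1}
closure: X∖int(X∖A) = X∖{} = {3,1,2}
∂A = {3,1,2} minus {1} = {3,2}

int(A) = {1}
cl(A)  = {3,1,2}
∂A     = {3,2}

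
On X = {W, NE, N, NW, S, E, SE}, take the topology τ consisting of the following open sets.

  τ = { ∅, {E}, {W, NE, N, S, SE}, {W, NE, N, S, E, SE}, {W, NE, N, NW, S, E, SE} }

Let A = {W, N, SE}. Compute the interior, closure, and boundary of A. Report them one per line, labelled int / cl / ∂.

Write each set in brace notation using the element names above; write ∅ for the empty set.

int(A) = ∅
cl(A)  = {W, NE, N, NW, S, SE}
∂A     = {W, NE, N, NW, S, SE}

interior: largest open inside A is ∅ (from ∅)
cl via duality: int({NE, NW, S, E}) = {E}, so X∖{E} = {W, NE, N, NW, S, SE}
cl∖int = {W, NE, N, NW, S, SE}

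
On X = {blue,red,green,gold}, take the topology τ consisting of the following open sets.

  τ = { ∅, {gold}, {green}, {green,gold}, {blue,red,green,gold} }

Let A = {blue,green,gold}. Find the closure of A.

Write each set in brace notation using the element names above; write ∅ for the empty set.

X∖A={red}, int(X∖A)=∅, hence cl(A)={blue,red,green,gold}

{blue,red,green,gold}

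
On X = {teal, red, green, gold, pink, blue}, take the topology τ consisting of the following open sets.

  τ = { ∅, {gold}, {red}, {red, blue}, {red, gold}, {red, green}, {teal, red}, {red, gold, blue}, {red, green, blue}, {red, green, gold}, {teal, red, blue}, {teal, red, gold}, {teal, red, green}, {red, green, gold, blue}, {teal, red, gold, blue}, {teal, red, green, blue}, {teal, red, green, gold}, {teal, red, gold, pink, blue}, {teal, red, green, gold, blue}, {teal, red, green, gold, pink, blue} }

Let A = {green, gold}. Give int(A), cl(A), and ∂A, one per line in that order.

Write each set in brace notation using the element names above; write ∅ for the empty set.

int(A) = {gold}
cl(A)  = {green, gold, pink}
∂A     = {green, pink}

U open, U⊆A: ∅, {gold}. int(A) = ⋃ = {gold}
X∖A={teal, red, pink, blue}, int(X∖A)={teal, red, blue}, hence cl(A)={green, gold, pink}
∂A: remove int from cl → {green, pink}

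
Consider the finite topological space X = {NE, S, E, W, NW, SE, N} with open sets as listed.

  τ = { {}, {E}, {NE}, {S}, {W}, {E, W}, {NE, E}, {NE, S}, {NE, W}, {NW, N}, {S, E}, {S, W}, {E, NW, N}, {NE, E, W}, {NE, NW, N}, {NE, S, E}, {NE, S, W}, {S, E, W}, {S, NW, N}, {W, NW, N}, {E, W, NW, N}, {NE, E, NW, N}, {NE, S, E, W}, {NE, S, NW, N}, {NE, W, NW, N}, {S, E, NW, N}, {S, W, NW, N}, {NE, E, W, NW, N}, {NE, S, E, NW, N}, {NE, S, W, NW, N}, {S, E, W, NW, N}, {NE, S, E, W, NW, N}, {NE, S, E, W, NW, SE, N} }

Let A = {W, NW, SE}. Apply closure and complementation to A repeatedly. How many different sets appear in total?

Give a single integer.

cl via duality: int({NE, S, E, N}) = {NE, S, E}, so X∖{NE, S, E} = {W, NW, SE, N}
Write k for closure, c for complement:
  1. A     = {W, NW, SE}
  2. kA    = {W, NW, SE, N}
  3. cA    = {NE, S, E, N}
  4. ckA   = {NE, S, E}
  5. kcA   = {NE, S, E, NW, SE, N}
  6. kckA  = {NE, S, E, SE}
  7. ckcA  = {W}
  8. ckckA = {W, NW, N}
  9. kckcA = {W, SE}
  10. ckckcA = {NE, S, E, NW, N}
applying k or c yields no new set

10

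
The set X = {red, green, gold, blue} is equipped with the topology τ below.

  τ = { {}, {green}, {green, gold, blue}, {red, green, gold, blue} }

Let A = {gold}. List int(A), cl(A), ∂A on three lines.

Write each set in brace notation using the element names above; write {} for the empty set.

opens ⊆ A: {}; union → int = {}
complement {red, green, blue}; its interior {green}; cl(A) = X∖{green} = {red, gold, blue}
boundary = {red, gold, blue} ∖ {} = {red, gold, blue}

int(A) = {}
cl(A)  = {red, gold, blue}
∂A     = {red, gold, blue}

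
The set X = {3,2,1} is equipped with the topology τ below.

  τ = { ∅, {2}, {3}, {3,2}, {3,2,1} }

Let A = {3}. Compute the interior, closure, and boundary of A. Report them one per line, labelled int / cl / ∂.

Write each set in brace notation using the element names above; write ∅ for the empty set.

open subsets of A: ∅, {3}; so int(A) = {3}
closure: X∖int(X∖A) = X∖{2} = {3,1}
∂A = {3,1} minus {3} = {1}

int(A) = {3}
cl(A)  = {3,1}
∂A     = {1}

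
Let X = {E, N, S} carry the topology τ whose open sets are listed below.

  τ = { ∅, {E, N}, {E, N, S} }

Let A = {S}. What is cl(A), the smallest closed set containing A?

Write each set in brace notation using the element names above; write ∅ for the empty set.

{S}

complement {E, N}; its interior {E, N}; cl(A) = X∖{E, N} = {S}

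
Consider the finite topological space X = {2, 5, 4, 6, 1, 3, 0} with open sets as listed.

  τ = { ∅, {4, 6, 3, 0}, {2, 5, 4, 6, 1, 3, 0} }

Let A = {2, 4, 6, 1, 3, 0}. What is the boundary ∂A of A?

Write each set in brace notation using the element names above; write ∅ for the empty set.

{2, 5, 1}

open subsets of A: ∅, {4, 6, 3, 0}; so int(A) = {4, 6, 3, 0}
closure: X∖int(X∖A) = X∖∅ = {2, 5, 4, 6, 1, 3, 0}
∂A = {2, 5, 4, 6, 1, 3, 0} minus {4, 6, 3, 0} = {2, 5, 1}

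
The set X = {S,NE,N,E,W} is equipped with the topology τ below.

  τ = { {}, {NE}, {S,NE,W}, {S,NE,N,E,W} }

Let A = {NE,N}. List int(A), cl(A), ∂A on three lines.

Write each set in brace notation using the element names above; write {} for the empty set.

int(A) = {NE}
cl(A)  = {S,NE,N,E,W}
∂A     = {S,N,E,W}

opens ⊆ A: {}, {NE}; union → int = {NE}
complement {S,E,W}; its interior {}; cl(A) = X∖{} = {S,NE,N,E,W}
boundary = {S,NE,N,E,W} ∖ {NE} = {S,N,E,W}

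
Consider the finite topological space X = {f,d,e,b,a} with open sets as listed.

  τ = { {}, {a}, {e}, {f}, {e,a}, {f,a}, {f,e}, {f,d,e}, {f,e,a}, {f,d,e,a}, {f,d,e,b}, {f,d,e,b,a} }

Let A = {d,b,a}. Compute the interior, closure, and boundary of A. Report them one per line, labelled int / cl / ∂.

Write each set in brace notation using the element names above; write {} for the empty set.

open subsets of A: {}, {a}; so int(A) = {a}
closure: X∖int(X∖A) = X∖{f,e} = {d,b,a}
∂A = {d,b,a} minus {a} = {d,b}

int(A) = {a}
cl(A)  = {d,b,a}
∂A     = {d,b}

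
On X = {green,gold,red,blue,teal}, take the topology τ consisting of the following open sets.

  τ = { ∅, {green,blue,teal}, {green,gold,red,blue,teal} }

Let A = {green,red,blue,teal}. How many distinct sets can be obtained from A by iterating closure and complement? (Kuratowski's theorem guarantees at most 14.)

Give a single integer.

6

complement {gold}; its interior ∅; cl(A) = X∖∅ = {green,gold,red,blue,teal}
With k = closure, c = complement:
  1. A     = {green,red,blue,teal}
  2. kA    = {green,gold,red,blue,teal}
  3. cA    = {gold}
  4. ckA   = ∅
  5. kcA   = {gold,red}
  6. ckcA  = {green,blue,teal}
k, c of each give nothing new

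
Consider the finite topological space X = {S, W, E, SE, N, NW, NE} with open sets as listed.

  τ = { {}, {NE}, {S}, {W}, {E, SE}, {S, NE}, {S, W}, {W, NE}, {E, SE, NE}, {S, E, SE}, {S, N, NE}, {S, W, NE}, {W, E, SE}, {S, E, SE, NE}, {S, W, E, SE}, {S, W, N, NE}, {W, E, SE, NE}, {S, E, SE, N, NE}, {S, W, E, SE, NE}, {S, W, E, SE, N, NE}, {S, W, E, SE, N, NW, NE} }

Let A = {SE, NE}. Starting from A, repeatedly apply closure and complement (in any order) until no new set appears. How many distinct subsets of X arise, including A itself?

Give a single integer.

X∖A={S, W, E, N, NW}, int(X∖A)={S, W}, hence cl(A)={E, SE, N, NW, NE}
Orbit (k=closure, c=complement):
  1. A     = {SE, NE}
  2. kA    = {E, SE, N, NW, NE}
  3. cA    = {S, W, E, N, NW}
  4. ckA   = {S, W}
  5. kcA   = {S, W, E, SE, N, NW}
  6. kckA  = {S, W, N, NW}
  7. ckcA  = {NE}
  8. ckckA = {E, SE, NE}
  9. kckcA = {N, NW, NE}
  10. ckckcA = {S, W, E, SE}
(closed under both — stop)

10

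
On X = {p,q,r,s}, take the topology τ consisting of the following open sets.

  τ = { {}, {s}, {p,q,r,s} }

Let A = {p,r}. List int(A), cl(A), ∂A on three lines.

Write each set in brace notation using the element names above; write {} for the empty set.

int(A) = {}
cl(A)  = {p,q,r}
∂A     = {p,q,r}

open subsets of A: {}; so int(A) = {}
closure: X∖int(X∖A) = X∖{s} = {p,q,r}
∂A = {p,q,r} minus {} = {p,q,r}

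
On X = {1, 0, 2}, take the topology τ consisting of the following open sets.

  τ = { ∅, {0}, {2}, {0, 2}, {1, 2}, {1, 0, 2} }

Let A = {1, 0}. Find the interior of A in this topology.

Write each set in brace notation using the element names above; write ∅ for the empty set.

open subsets of A: ∅, {0}; so int(A) = {0}

{0}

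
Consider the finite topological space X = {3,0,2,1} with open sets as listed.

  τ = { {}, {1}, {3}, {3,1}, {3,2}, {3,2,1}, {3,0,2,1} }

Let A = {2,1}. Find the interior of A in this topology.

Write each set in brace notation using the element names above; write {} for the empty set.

{1}

open subsets of A: {}, {1}; so int(A) = {1}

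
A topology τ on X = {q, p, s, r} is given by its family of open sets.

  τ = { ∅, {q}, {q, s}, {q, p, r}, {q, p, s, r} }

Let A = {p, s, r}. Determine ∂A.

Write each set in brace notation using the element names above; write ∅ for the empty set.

{p, s, r}

open subsets of A: ∅; so int(A) = ∅
closure: X∖int(X∖A) = X∖{q} = {p, s, r}
∂A = {p, s, r} minus ∅ = {p, s, r}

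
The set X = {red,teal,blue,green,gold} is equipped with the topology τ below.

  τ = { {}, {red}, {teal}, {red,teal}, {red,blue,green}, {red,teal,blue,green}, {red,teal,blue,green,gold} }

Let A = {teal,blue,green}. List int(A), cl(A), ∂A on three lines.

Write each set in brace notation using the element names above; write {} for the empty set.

int(A) = {teal}
cl(A)  = {teal,blue,green,gold}
∂A     = {blue,green,gold}

opens ⊆ A: {}, {teal}; union → int = {teal}
complement {red,gold}; its interior {red}; cl(A) = X∖{red} = {teal,blue,green,gold}
boundary = {teal,blue,green,gold} ∖ {teal} = {blue,green,gold}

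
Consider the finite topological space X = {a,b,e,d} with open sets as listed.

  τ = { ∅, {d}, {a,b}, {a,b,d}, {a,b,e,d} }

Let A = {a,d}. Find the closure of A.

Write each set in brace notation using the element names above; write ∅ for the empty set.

{a,b,e,d}

closure: X∖int(X∖A) = X∖∅ = {a,b,e,d}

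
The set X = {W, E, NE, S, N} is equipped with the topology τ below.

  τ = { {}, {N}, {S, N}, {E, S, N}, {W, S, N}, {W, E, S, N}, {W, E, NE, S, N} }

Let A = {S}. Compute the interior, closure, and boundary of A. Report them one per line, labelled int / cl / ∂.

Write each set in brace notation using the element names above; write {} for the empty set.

int(A) = {}
cl(A)  = {W, E, NE, S}
∂A     = {W, E, NE, S}

opens ⊆ A: {}; union → int = {}
complement {W, E, NE, N}; its interior {N}; cl(A) = X∖{N} = {W, E, NE, S}
boundary = {W, E, NE, S} ∖ {} = {W, E, NE, S}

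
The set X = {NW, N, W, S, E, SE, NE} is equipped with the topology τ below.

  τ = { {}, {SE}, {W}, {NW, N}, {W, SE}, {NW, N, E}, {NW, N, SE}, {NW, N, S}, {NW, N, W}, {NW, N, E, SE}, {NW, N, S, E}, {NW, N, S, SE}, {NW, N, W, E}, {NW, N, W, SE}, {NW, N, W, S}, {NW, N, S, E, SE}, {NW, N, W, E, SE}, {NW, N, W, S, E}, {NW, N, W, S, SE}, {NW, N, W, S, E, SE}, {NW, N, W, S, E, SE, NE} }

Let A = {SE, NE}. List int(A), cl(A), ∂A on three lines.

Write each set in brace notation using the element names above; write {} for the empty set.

open subsets of A: {}, {SE}; so int(A) = {SE}
closure: X∖int(X∖A) = X∖{NW, N, W, S, E} = {SE, NE}
∂A = {SE, NE} minus {SE} = {NE}

int(A) = {SE}
cl(A)  = {SE, NE}
∂A     = {NE}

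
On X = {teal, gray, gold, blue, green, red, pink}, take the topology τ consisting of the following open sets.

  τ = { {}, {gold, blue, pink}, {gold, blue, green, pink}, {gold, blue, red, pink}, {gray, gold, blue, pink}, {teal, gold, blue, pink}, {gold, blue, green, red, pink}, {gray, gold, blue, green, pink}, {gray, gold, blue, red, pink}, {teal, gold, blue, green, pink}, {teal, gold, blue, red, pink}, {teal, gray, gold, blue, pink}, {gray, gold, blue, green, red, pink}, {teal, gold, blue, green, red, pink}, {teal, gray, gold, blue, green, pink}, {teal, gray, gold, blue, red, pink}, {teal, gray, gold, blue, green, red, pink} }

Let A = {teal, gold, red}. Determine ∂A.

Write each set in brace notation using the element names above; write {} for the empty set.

interior: largest open inside A is {} (from {})
cl via duality: int({gray, blue, green, pink}) = {}, so X∖{} = {teal, gray, gold, blue, green, red, pink}
cl∖int = {teal, gray, gold, blue, green, red, pink}

{teal, gray, gold, blue, green, red, pink}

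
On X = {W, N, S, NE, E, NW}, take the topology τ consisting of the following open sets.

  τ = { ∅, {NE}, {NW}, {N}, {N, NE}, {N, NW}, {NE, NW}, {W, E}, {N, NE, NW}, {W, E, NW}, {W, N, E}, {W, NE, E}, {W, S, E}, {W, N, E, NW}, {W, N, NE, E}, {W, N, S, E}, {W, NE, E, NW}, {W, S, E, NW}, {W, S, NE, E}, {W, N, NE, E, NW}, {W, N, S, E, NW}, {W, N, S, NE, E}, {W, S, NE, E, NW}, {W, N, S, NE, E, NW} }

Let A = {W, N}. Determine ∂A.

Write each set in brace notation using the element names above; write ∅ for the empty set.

opens ⊆ A: ∅, {N}; union → int = {N}
complement {S, NE, E, NW}; its interior {NE, NW}; cl(A) = X∖{NE, NW} = {W, N, S, E}
boundary = {W, N, S, E} ∖ {N} = {W, S, E}

{W, S, E}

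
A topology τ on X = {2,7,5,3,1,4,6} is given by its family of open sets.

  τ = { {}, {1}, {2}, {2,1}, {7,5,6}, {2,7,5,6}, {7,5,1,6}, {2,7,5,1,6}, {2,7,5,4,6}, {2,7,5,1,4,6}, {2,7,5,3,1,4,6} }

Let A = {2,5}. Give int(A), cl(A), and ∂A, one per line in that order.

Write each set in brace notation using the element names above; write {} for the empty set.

int(A) = {2}
cl(A)  = {2,7,5,3,4,6}
∂A     = {7,5,3,4,6}

open subsets of A: {}, {2}; so int(A) = {2}
closure: X∖int(X∖A) = X∖{1} = {2,7,5,3,4,6}
∂A = {2,7,5,3,4,6} minus {2} = {7,5,3,4,6}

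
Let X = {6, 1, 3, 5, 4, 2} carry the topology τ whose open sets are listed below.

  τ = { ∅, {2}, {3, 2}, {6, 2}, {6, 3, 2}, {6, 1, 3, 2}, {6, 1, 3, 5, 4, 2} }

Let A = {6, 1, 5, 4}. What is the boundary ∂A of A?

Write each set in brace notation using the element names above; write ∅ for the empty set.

open subsets of A: ∅; so int(A) = ∅
closure: X∖int(X∖A) = X∖{3, 2} = {6, 1, 5, 4}
∂A = {6, 1, 5, 4} minus ∅ = {6, 1, 5, 4}

{6, 1, 5, 4}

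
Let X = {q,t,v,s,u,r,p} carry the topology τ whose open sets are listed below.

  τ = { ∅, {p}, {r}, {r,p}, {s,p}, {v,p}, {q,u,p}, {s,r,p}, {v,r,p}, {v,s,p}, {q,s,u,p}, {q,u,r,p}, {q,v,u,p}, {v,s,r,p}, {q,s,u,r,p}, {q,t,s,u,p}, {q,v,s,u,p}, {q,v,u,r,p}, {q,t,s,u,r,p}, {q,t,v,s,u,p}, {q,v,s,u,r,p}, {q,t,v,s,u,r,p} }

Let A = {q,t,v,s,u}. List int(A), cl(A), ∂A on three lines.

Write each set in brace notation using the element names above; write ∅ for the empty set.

int(A) = ∅
cl(A)  = {q,t,v,s,u}
∂A     = {q,t,v,s,u}

open subsets of A: ∅; so int(A) = ∅
closure: X∖int(X∖A) = X∖{r,p} = {q,t,v,s,u}
∂A = {q,t,v,s,u} minus ∅ = {q,t,v,s,u}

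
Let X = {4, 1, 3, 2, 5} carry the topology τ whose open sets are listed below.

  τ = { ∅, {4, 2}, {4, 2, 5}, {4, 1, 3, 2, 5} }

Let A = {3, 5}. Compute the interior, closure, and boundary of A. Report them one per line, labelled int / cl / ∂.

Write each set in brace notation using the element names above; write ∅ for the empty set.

int(A) = ∅
cl(A)  = {1, 3, 5}
∂A     = {1, 3, 5}

interior: largest open inside A is ∅ (from ∅)
cl via duality: int({4, 1, 2}) = {4, 2}, so X∖{4, 2} = {1, 3, 5}
cl∖int = {1, 3, 5}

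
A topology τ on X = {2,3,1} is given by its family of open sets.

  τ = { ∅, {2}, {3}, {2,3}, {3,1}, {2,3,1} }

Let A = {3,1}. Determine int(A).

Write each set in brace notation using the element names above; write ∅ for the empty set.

interior: largest open inside A is {3,1} (from ∅, {3}, {3,1})

{3,1}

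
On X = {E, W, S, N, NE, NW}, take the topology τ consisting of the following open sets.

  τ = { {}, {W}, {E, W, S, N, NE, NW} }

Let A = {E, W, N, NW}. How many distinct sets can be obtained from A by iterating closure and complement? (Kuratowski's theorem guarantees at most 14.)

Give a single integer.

6

cl via duality: int({S, NE}) = {}, so X∖{} = {E, W, S, N, NE, NW}
Write k for closure, c for complement:
  1. A     = {E, W, N, NW}
  2. kA    = {E, W, S, N, NE, NW}
  3. cA    = {S, NE}
  4. ckA   = {}
  5. kcA   = {E, S, N, NE, NW}
  6. ckcA  = {W}
applying k or c yields no new set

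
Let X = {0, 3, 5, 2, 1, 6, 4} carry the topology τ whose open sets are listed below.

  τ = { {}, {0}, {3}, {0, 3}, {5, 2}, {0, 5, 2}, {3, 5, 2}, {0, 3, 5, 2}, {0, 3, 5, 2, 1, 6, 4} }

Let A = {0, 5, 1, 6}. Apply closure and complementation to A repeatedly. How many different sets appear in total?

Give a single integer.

closure: X∖int(X∖A) = X∖{3} = {0, 5, 2, 1, 6, 4}
Let k=closure and c=complement:
  1. A     = {0, 5, 1, 6}
  2. kA    = {0, 5, 2, 1, 6, 4}
  3. cA    = {3, 2, 4}
  4. ckA   = {3}
  5. kcA   = {3, 5, 2, 1, 6, 4}
  6. kckA  = {3, 1, 6, 4}
  7. ckcA  = {0}
  8. ckckA = {0, 5, 2}
  9. kckcA = {0, 1, 6, 4}
  10. ckckcA = {3, 5, 2}
— saturated at 10

10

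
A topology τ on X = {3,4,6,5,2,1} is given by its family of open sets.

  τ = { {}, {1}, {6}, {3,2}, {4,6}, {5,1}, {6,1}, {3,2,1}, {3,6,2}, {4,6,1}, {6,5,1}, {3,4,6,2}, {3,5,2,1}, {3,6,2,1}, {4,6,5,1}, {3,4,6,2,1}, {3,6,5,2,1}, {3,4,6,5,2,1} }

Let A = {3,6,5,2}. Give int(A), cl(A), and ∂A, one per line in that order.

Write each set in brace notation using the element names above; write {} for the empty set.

int(A) = {3,6,2}
cl(A)  = {3,4,6,5,2}
∂A     = {4,5}

interior: largest open inside A is {3,6,2} (from {}, {6}, {3,2}, {3,6,2})
cl via duality: int({4,1}) = {1}, so X∖{1} = {3,4,6,5,2}
cl∖int = {4,5}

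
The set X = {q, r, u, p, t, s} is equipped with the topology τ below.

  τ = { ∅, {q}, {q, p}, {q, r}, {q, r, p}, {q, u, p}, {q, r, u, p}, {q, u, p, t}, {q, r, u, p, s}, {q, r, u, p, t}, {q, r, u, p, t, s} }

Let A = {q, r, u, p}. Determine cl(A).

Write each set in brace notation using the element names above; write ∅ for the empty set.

X∖A={t, s}, int(X∖A)=∅, hence cl(A)={q, r, u, p, t, s}

{q, r, u, p, t, s}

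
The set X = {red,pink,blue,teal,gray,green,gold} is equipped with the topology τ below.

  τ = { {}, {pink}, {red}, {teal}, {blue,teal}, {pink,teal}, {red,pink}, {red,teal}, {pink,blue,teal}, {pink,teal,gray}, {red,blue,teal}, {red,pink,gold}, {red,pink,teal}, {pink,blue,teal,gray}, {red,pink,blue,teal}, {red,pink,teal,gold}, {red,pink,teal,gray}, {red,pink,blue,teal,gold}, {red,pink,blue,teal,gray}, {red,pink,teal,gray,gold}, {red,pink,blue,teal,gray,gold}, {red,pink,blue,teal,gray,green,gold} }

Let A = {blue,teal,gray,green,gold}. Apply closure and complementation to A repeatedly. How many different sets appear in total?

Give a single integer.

cl via duality: int({red,pink}) = {red,pink}, so X∖{red,pink} = {blue,teal,gray,green,gold}
Write k for closure, c for complement:
  1. A     = {blue,teal,gray,green,gold}
  2. cA    = {red,pink}
  3. kcA   = {red,pink,gray,green,gold}
  4. ckcA  = {blue,teal}
  5. kckcA = {blue,teal,gray,green}
  6. ckckcA = {red,pink,gold}
applying k or c yields no new set

6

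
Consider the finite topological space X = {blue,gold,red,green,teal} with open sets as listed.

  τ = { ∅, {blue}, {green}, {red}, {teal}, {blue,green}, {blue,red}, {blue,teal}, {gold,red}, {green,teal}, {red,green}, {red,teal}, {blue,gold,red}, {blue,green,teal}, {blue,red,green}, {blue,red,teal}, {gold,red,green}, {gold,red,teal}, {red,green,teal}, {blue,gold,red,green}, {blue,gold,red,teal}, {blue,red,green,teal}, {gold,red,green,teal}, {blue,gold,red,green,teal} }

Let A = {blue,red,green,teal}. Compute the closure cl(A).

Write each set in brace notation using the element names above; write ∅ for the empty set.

{blue,gold,red,green,teal}

cl via duality: int({gold}) = ∅, so X∖∅ = {blue,gold,red,green,teal}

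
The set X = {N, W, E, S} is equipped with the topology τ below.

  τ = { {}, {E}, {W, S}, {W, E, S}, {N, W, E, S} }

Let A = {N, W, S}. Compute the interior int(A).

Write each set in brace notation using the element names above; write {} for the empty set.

{W, S}

open subsets of A: {}, {W, S}; so int(A) = {W, S}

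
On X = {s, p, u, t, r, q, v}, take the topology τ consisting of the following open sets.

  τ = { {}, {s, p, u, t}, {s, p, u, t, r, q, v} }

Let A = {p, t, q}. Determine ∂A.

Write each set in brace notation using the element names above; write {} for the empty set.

{s, p, u, t, r, q, v}

open subsets of A: {}; so int(A) = {}
closure: X∖int(X∖A) = X∖{} = {s, p, u, t, r, q, v}
∂A = {s, p, u, t, r, q, v} minus {} = {s, p, u, t, r, q, v}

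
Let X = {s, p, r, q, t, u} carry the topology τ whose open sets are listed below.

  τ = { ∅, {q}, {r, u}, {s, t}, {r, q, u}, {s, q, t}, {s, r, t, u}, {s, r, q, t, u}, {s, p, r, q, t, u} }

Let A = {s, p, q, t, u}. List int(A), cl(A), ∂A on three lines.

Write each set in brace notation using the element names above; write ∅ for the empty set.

opens ⊆ A: ∅, {q}, {s, t}, {s, q, t}; union → int = {s, q, t}
complement {r}; its interior ∅; cl(A) = X∖∅ = {s, p, r, q, t, u}
boundary = {s, p, r, q, t, u} ∖ {s, q, t} = {p, r, u}

int(A) = {s, q, t}
cl(A)  = {s, p, r, q, t, u}
∂A     = {p, r, u}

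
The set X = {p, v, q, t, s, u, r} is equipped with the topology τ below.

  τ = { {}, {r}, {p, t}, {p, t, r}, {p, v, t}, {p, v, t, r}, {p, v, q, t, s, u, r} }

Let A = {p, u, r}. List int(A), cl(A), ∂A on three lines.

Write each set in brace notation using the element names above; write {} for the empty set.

int(A) = {r}
cl(A)  = {p, v, q, t, s, u, r}
∂A     = {p, v, q, t, s, u}

opens ⊆ A: {}, {r}; union → int = {r}
complement {v, q, t, s}; its interior {}; cl(A) = X∖{} = {p, v, q, t, s, u, r}
boundary = {p, v, q, t, s, u, r} ∖ {r} = {p, v, q, t, s, u}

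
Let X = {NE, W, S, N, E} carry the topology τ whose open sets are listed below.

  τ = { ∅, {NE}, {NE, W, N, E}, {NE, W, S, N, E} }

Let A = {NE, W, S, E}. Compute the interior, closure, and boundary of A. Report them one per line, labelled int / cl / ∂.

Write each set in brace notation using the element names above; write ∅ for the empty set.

int(A) = {NE}
cl(A)  = {NE, W, S, N, E}
∂A     = {W, S, N, E}

U open, U⊆A: ∅, {NE}. int(A) = ⋃ = {NE}
X∖A={N}, int(X∖A)=∅, hence cl(A)={NE, W, S, N, E}
∂A: remove int from cl → {W, S, N, E}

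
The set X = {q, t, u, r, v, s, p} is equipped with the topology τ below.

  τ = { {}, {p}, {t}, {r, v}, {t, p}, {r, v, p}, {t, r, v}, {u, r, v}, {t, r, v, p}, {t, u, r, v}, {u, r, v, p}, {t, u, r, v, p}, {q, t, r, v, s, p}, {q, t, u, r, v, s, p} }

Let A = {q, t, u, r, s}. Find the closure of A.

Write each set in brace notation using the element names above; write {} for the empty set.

{q, t, u, r, v, s}

closure: X∖int(X∖A) = X∖{p} = {q, t, u, r, v, s}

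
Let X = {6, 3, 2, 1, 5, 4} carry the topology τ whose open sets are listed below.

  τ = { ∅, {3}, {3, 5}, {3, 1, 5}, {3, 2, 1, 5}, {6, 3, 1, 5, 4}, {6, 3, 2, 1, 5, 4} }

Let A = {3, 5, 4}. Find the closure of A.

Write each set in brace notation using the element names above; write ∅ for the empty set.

closure: X∖int(X∖A) = X∖∅ = {6, 3, 2, 1, 5, 4}

{6, 3, 2, 1, 5, 4}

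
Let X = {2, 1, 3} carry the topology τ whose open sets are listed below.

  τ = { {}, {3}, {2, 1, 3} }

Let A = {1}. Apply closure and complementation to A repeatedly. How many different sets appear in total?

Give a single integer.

closure: X∖int(X∖A) = X∖{3} = {2, 1}
Let k=closure and c=complement:
  1. A     = {1}
  2. kA    = {2, 1}
  3. cA    = {2, 3}
  4. ckA   = {3}
  5. kcA   = {2, 1, 3}
  6. ckcA  = {}
— saturated at 6

6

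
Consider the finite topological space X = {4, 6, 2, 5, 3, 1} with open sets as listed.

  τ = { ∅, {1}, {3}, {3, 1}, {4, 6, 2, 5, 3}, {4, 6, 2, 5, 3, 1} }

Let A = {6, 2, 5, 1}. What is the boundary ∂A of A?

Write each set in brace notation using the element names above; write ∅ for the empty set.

interior: largest open inside A is {1} (from ∅, {1})
cl via duality: int({4, 3}) = {3}, so X∖{3} = {4, 6, 2, 5, 1}
cl∖int = {4, 6, 2, 5}

{4, 6, 2, 5}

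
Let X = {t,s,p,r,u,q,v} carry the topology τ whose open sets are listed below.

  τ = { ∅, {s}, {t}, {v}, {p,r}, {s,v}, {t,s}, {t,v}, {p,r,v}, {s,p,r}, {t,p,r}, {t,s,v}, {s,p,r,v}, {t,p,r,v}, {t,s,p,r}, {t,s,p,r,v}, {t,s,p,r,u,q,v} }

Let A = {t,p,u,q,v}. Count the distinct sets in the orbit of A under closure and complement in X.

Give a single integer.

10

X∖A={s,r}, int(X∖A)={s}, hence cl(A)={t,p,r,u,q,v}
Orbit (k=closure, c=complement):
  1. A     = {t,p,u,q,v}
  2. kA    = {t,p,r,u,q,v}
  3. cA    = {s,r}
  4. ckA   = {s}
  5. kcA   = {s,p,r,u,q}
  6. kckA  = {s,u,q}
  7. ckcA  = {t,v}
  8. ckckA = {t,p,r,v}
  9. kckcA = {t,u,q,v}
  10. ckckcA = {s,p,r}
(closed under both — stop)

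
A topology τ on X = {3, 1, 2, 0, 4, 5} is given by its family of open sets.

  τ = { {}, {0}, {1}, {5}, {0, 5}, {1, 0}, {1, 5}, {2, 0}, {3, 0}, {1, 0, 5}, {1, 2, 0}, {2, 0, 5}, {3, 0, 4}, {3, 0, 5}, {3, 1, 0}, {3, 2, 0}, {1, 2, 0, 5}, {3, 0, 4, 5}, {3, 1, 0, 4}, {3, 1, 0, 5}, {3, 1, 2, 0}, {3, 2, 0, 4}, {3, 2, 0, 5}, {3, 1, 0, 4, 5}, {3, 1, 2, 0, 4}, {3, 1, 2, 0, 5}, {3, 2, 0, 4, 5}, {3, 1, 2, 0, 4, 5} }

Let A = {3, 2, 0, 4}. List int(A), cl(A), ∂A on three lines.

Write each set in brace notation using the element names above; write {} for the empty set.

int(A) = {3, 2, 0, 4}
cl(A)  = {3, 2, 0, 4}
∂A     = {}

open subsets of A: {}, {0}, {3, 0}, {2, 0}, {3, 0, 4}, {3, 2, 0}, {3, 2, 0, 4}; so int(A) = {3, 2, 0, 4}
closure: X∖int(X∖A) = X∖{1, 5} = {3, 2, 0, 4}
∂A = {3, 2, 0, 4} minus {3, 2, 0, 4} = {}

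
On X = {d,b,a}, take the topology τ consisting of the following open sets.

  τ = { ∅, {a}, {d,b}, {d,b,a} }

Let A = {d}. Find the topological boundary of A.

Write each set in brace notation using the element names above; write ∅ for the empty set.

{d,b}

opens ⊆ A: ∅; union → int = ∅
complement {b,a}; its interior {a}; cl(A) = X∖{a} = {d,b}
boundary = {d,b} ∖ ∅ = {d,b}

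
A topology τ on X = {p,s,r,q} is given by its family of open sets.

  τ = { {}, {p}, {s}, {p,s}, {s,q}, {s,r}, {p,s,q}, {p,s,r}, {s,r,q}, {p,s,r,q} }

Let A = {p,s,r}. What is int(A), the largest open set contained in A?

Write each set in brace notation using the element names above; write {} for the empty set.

interior: largest open inside A is {p,s,r} (from {}, {s}, {p}, {p,s}, {s,r}, {p,s,r})

{p,s,r}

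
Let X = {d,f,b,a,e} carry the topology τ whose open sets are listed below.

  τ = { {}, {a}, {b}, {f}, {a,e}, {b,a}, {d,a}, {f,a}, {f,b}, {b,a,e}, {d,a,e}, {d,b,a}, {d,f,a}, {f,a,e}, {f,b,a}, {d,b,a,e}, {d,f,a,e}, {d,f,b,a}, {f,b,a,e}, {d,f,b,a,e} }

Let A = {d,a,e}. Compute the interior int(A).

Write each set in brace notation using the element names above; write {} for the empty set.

U open, U⊆A: {}, {a}, {a,e}, {d,a}, {d,a,e}. int(A) = ⋃ = {d,a,e}

{d,a,e}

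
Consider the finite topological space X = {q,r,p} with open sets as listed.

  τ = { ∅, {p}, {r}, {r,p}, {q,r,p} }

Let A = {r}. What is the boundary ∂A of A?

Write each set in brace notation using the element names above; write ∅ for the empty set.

{q}

open subsets of A: ∅, {r}; so int(A) = {r}
closure: X∖int(X∖A) = X∖{p} = {q,r}
∂A = {q,r} minus {r} = {q}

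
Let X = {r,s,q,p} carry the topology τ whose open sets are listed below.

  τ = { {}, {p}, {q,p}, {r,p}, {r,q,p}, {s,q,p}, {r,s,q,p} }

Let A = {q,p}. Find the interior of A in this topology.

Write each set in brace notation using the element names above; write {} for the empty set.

{q,p}

open subsets of A: {}, {p}, {q,p}; so int(A) = {q,p}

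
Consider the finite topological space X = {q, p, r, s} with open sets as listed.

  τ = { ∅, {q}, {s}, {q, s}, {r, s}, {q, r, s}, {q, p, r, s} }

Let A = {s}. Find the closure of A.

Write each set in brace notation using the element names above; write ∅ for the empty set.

X∖A={q, p, r}, int(X∖A)={q}, hence cl(A)={p, r, s}

{p, r, s}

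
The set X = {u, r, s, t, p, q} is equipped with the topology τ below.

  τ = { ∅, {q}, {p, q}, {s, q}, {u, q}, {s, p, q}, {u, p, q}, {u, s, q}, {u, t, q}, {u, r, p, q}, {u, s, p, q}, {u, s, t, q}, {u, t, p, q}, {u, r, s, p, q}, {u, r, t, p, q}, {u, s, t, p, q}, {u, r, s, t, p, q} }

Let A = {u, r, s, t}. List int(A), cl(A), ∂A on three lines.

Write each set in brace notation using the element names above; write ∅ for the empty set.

interior: largest open inside A is ∅ (from ∅)
cl via duality: int({p, q}) = {p, q}, so X∖{p, q} = {u, r, s, t}
cl∖int = {u, r, s, t}

int(A) = ∅
cl(A)  = {u, r, s, t}
∂A     = {u, r, s, t}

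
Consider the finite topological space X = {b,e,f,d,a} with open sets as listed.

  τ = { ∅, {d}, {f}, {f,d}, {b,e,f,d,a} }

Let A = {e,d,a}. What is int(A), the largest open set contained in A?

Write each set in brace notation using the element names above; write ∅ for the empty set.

{d}

opens ⊆ A: ∅, {d}; union → int = {d}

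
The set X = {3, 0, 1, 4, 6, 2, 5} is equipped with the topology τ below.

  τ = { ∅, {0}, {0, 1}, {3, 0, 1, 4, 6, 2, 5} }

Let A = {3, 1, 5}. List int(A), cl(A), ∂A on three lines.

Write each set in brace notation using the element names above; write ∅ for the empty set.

U open, U⊆A: ∅. int(A) = ⋃ = ∅
X∖A={0, 4, 6, 2}, int(X∖A)={0}, hence cl(A)={3, 1, 4, 6, 2, 5}
∂A: remove int from cl → {3, 1, 4, 6, 2, 5}

int(A) = ∅
cl(A)  = {3, 1, 4, 6, 2, 5}
∂A     = {3, 1, 4, 6, 2, 5}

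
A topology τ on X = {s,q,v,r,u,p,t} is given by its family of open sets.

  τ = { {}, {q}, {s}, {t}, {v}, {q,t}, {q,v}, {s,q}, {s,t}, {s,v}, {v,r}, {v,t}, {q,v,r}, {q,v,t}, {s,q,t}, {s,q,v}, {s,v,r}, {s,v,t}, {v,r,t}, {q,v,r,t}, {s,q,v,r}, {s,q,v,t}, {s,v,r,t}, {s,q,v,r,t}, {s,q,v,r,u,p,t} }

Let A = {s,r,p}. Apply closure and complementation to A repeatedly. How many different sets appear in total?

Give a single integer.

cl via duality: int({q,v,u,t}) = {q,v,t}, so X∖{q,v,t} = {s,r,u,p}
Write k for closure, c for complement:
  1. A     = {s,r,p}
  2. kA    = {s,r,u,p}
  3. cA    = {q,v,u,t}
  4. ckA   = {q,v,t}
  5. kcA   = {q,v,r,u,p,t}
  6. ckcA  = {s}
  7. kckcA = {s,u,p}
  8. ckckcA = {q,v,r,t}
applying k or c yields no new set

8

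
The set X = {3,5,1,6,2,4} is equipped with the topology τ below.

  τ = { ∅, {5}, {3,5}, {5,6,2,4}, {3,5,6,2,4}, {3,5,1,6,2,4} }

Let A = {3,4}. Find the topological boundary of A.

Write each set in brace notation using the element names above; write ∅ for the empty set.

{3,1,6,2,4}

open subsets of A: ∅; so int(A) = ∅
closure: X∖int(X∖A) = X∖{5} = {3,1,6,2,4}
∂A = {3,1,6,2,4} minus ∅ = {3,1,6,2,4}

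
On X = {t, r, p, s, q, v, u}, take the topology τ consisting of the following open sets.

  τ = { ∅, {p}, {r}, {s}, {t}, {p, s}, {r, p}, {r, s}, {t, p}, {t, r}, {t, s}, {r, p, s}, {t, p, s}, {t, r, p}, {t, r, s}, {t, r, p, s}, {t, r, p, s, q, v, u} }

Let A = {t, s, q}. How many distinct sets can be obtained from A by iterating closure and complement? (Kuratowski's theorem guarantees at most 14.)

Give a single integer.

X∖A={r, p, v, u}, int(X∖A)={r, p}, hence cl(A)={t, s, q, v, u}
Orbit (k=closure, c=complement):
  1. A     = {t, s, q}
  2. kA    = {t, s, q, v, u}
  3. cA    = {r, p, v, u}
  4. ckA   = {r, p}
  5. kcA   = {r, p, q, v, u}
  6. ckcA  = {t, s}
(closed under both — stop)

6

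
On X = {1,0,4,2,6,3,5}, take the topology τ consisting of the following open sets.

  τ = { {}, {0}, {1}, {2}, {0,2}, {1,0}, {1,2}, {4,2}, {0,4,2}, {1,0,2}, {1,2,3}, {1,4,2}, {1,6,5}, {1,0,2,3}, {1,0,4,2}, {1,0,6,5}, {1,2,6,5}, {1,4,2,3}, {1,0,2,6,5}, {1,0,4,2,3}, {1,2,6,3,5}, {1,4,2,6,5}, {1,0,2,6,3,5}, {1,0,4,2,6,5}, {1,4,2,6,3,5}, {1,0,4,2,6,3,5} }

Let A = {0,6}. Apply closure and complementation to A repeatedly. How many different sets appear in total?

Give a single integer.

cl via duality: int({1,4,2,3,5}) = {1,4,2,3}, so X∖{1,4,2,3} = {0,6,5}
Write k for closure, c for complement:
  1. A     = {0,6}
  2. kA    = {0,6,5}
  3. cA    = {1,4,2,3,5}
  4. ckA   = {1,4,2,3}
  5. kcA   = {1,4,2,6,3,5}
  6. ckcA  = {0}
applying k or c yields no new set

6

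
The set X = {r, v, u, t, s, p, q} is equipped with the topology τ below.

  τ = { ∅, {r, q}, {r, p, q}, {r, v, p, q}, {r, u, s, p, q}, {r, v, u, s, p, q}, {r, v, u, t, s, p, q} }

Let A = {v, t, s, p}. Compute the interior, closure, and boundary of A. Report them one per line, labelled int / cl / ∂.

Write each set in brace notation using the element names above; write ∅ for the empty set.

opens ⊆ A: ∅; union → int = ∅
complement {r, u, q}; its interior {r, q}; cl(A) = X∖{r, q} = {v, u, t, s, p}
boundary = {v, u, t, s, p} ∖ ∅ = {v, u, t, s, p}

int(A) = ∅
cl(A)  = {v, u, t, s, p}
∂A     = {v, u, t, s, p}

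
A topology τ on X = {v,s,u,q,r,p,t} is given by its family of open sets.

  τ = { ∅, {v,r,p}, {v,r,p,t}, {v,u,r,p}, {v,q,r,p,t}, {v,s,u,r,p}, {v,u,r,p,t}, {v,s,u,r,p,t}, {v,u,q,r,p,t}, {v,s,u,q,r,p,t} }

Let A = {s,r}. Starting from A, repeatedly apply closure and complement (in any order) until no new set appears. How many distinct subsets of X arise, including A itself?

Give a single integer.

X∖A={v,u,q,p,t}, int(X∖A)=∅, hence cl(A)={v,s,u,q,r,p,t}
Orbit (k=closure, c=complement):
  1. A     = {s,r}
  2. kA    = {v,s,u,q,r,p,t}
  3. cA    = {v,u,q,p,t}
  4. ckA   = ∅
(closed under both — stop)

4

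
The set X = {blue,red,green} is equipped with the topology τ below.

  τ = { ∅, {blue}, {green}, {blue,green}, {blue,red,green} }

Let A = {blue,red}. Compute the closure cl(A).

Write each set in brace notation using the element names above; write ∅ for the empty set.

{blue,red}

cl via duality: int({green}) = {green}, so X∖{green} = {blue,red}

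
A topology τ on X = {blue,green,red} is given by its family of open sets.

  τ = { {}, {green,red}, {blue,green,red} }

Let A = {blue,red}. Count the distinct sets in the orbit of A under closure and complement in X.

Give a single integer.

closure: X∖int(X∖A) = X∖{} = {blue,green,red}
Let k=closure and c=complement:
  1. A     = {blue,red}
  2. kA    = {blue,green,red}
  3. cA    = {green}
  4. ckA   = {}
— saturated at 4

4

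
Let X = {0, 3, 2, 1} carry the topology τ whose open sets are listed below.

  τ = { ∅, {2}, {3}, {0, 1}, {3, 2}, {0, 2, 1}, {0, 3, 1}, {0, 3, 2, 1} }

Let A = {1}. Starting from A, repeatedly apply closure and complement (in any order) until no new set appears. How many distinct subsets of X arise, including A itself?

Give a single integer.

6

closure: X∖int(X∖A) = X∖{3, 2} = {0, 1}
Let k=closure and c=complement:
  1. A     = {1}
  2. kA    = {0, 1}
  3. cA    = {0, 3, 2}
  4. ckA   = {3, 2}
  5. kcA   = {0, 3, 2, 1}
  6. ckcA  = ∅
— saturated at 6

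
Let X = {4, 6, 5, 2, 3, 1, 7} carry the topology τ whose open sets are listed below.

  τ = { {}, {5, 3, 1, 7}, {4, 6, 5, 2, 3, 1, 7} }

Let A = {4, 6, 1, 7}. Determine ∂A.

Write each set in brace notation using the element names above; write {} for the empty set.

U open, U⊆A: {}. int(A) = ⋃ = {}
X∖A={5, 2, 3}, int(X∖A)={}, hence cl(A)={4, 6, 5, 2, 3, 1, 7}
∂A: remove int from cl → {4, 6, 5, 2, 3, 1, 7}

{4, 6, 5, 2, 3, 1, 7}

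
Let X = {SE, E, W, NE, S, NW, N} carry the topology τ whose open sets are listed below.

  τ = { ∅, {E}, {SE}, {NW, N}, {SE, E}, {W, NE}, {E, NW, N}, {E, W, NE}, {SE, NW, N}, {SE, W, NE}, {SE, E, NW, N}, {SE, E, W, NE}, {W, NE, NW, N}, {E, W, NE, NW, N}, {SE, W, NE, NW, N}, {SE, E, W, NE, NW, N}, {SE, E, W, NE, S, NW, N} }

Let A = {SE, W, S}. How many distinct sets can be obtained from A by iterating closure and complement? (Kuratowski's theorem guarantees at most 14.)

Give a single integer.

10

cl via duality: int({E, NE, NW, N}) = {E, NW, N}, so X∖{E, NW, N} = {SE, W, NE, S}
Write k for closure, c for complement:
  1. A     = {SE, W, S}
  2. kA    = {SE, W, NE, S}
  3. cA    = {E, NE, NW, N}
  4. ckA   = {E, NW, N}
  5. kcA   = {E, W, NE, S, NW, N}
  6. kckA  = {E, S, NW, N}
  7. ckcA  = {SE}
  8. ckckA = {SE, W, NE}
  9. kckcA = {SE, S}
  10. ckckcA = {E, W, NE, NW, N}
applying k or c yields no new set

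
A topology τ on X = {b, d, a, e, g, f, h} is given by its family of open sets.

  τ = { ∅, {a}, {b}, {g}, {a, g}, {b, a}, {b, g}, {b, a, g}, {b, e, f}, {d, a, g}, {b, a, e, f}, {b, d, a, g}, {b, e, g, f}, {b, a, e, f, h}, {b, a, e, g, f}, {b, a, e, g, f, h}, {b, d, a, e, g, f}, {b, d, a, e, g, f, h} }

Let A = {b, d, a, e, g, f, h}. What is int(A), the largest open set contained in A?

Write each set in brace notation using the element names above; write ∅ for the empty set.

{b, d, a, e, g, f, h}

interior: largest open inside A is {b, d, a, e, g, f, h} (from ∅, {b}, {a}, {g}, {b, a}, {b, g}, {a, g}, {b, e, f}, {d, a, g}, {b, a, g}, {b, e, g, f}, {b, d, a, g}, {b, a, e, f}, {b, a, e, g, f}, {b, a, e, f, h}, {b, d, a, e, g, f}, {b, a, e, g, f, h}, {b, d, a, e, g, f, h})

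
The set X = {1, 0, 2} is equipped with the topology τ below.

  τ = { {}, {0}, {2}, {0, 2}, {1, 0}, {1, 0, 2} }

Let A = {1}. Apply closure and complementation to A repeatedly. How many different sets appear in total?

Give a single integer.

X∖A={0, 2}, int(X∖A)={0, 2}, hence cl(A)={1}
Orbit (k=closure, c=complement):
  1. A     = {1}
  2. cA    = {0, 2}
  3. kcA   = {1, 0, 2}
  4. ckcA  = {}
(closed under both — stop)

4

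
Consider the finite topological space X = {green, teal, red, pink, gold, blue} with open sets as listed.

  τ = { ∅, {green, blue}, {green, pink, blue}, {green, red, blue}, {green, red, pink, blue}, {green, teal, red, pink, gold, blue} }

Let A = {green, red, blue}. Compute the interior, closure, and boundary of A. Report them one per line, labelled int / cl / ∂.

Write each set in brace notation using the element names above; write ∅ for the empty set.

int(A) = {green, red, blue}
cl(A)  = {green, teal, red, pink, gold, blue}
∂A     = {teal, pink, gold}

open subsets of A: ∅, {green, blue}, {green, red, blue}; so int(A) = {green, red, blue}
closure: X∖int(X∖A) = X∖∅ = {green, teal, red, pink, gold, blue}
∂A = {green, teal, red, pink, gold, blue} minus {green, red, blue} = {teal, pink, gold}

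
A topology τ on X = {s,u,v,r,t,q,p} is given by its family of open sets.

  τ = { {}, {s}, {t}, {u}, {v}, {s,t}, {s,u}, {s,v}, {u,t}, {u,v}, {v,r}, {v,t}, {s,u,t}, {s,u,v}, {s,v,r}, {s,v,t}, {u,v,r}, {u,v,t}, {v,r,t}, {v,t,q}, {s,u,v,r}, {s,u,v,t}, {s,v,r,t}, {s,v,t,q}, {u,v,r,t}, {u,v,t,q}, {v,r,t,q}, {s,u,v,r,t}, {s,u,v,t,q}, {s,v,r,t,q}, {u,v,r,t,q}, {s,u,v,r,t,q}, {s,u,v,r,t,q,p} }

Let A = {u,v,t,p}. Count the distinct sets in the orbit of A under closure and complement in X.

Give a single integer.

cl via duality: int({s,r,q}) = {s}, so X∖{s} = {u,v,r,t,q,p}
Write k for closure, c for complement:
  1. A     = {u,v,t,p}
  2. kA    = {u,v,r,t,q,p}
  3. cA    = {s,r,q}
  4. ckA   = {s}
  5. kcA   = {s,r,q,p}
  6. kckA  = {s,p}
  7. ckcA  = {u,v,t}
  8. ckckA = {u,v,r,t,q}
applying k or c yields no new set

8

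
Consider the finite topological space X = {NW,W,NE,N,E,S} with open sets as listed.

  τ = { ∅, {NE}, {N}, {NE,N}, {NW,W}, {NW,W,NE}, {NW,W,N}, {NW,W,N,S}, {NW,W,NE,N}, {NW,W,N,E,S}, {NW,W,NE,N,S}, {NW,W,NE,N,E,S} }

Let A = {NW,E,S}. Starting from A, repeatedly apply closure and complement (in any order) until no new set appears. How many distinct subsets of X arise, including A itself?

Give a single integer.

8

complement {W,NE,N}; its interior {NE,N}; cl(A) = X∖{NE,N} = {NW,W,E,S}
With k = closure, c = complement:
  1. A     = {NW,E,S}
  2. kA    = {NW,W,E,S}
  3. cA    = {W,NE,N}
  4. ckA   = {NE,N}
  5. kcA   = {NW,W,NE,N,E,S}
  6. kckA  = {NE,N,E,S}
  7. ckcA  = ∅
  8. ckckA = {NW,W}
k, c of each give nothing new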